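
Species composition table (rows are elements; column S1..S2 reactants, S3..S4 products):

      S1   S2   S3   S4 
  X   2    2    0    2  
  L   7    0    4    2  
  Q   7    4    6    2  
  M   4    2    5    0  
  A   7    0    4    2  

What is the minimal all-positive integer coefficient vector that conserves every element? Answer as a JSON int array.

X: 2·2+1·2 = 6 | 2·0+3·2 = 6
L: 2·7+1·0 = 14 | 2·4+3·2 = 14
Q: 2·7+1·4 = 18 | 2·6+3·2 = 18
M: 2·4+1·2 = 10 | 2·5+3·0 = 10
A: 2·7+1·0 = 14 | 2·4+3·2 = 14
gcd(2,1,2,3) = 1

Coefficients: [2, 1, 2, 3]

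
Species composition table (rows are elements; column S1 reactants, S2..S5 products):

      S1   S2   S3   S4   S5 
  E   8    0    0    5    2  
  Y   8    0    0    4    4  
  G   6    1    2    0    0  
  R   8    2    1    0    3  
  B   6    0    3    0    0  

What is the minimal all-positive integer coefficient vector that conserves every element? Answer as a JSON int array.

Coefficients: [3, 6, 6, 4, 2]

E: 3·8 = 24 | 6·0+6·0+4·5+2·2 = 24
Y: 3·8 = 24 | 6·0+6·0+4·4+2·4 = 24
G: 3·6 = 18 | 6·1+6·2+4·0+2·0 = 18
R: 3·8 = 24 | 6·2+6·1+4·0+2·3 = 24
B: 3·6 = 18 | 6·0+6·3+4·0+2·0 = 18
gcd(3,6,6,4,2) = 1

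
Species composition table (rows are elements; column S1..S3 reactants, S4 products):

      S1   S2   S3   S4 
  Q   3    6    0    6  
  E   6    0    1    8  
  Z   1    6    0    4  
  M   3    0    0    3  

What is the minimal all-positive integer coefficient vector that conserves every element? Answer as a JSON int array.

Q: 2·3+1·6+4·0 = 12 | 2·6 = 12
E: 2·6+1·0+4·1 = 16 | 2·8 = 16
Z: 2·1+1·6+4·0 = 8 | 2·4 = 8
M: 2·3+1·0+4·0 = 6 | 2·3 = 6
gcd(2,1,4,2) = 1

Coefficients: [2, 1, 4, 2]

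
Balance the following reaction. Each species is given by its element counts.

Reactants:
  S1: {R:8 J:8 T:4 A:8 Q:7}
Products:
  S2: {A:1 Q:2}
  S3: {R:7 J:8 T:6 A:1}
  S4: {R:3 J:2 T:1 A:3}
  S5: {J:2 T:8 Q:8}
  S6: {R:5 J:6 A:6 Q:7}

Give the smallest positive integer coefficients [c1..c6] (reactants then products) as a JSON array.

R: 5·8 = 40 | 3·0+1·7+6·3+1·0+3·5 = 40
J: 5·8 = 40 | 3·0+1·8+6·2+1·2+3·6 = 40
T: 5·4 = 20 | 3·0+1·6+6·1+1·8+3·0 = 20
A: 5·8 = 40 | 3·1+1·1+6·3+1·0+3·6 = 40
Q: 5·7 = 35 | 3·2+1·0+6·0+1·8+3·7 = 35
gcd(5,3,1,6,1,3) = 1

Coefficients: [5, 3, 1, 6, 1, 3]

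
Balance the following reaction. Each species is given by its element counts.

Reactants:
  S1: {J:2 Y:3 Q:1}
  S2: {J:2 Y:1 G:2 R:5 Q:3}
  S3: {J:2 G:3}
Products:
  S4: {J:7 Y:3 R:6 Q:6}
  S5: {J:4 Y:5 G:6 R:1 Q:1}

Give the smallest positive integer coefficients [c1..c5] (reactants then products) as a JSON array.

J: 6·2+3·2+4·2 = 26 | 2·7+3·4 = 26
Y: 6·3+3·1+4·0 = 21 | 2·3+3·5 = 21
G: 6·0+3·2+4·3 = 18 | 2·0+3·6 = 18
R: 6·0+3·5+4·0 = 15 | 2·6+3·1 = 15
Q: 6·1+3·3+4·0 = 15 | 2·6+3·1 = 15
gcd(6,3,4,2,3) = 1

Coefficients: [6, 3, 4, 2, 3]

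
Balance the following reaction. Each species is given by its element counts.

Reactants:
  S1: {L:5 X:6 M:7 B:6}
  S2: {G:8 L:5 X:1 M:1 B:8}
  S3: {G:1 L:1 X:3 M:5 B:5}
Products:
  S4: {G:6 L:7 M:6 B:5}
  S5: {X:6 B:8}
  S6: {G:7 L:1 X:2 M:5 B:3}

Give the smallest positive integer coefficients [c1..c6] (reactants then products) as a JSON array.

G: 3·0+5·8+3·1 = 43 | 6·6+5·0+1·7 = 43
L: 3·5+5·5+3·1 = 43 | 6·7+5·0+1·1 = 43
X: 3·6+5·1+3·3 = 32 | 6·0+5·6+1·2 = 32
M: 3·7+5·1+3·5 = 41 | 6·6+5·0+1·5 = 41
B: 3·6+5·8+3·5 = 73 | 6·5+5·8+1·3 = 73
gcd(3,5,3,6,5,1) = 1

Coefficients: [3, 5, 3, 6, 5, 1]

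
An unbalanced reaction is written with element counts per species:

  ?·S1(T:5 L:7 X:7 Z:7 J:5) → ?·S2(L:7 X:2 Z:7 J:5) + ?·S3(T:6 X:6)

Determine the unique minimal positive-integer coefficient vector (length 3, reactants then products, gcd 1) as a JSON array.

T: 6·5 = 30 | 6·0+5·6 = 30
L: 6·7 = 42 | 6·7+5·0 = 42
X: 6·7 = 42 | 6·2+5·6 = 42
Z: 6·7 = 42 | 6·7+5·0 = 42
J: 6·5 = 30 | 6·5+5·0 = 30
gcd(6,6,5) = 1

Coefficients: [6, 6, 5]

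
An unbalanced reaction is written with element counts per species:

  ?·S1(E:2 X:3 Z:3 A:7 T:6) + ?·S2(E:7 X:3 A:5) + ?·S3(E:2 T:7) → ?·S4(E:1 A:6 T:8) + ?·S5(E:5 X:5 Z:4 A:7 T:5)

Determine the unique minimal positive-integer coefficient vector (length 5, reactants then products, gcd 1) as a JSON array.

Coefficients: [4, 1, 1, 2, 3]

E: 4·2+1·7+1·2 = 17 | 2·1+3·5 = 17
X: 4·3+1·3+1·0 = 15 | 2·0+3·5 = 15
Z: 4·3+1·0+1·0 = 12 | 2·0+3·4 = 12
A: 4·7+1·5+1·0 = 33 | 2·6+3·7 = 33
T: 4·6+1·0+1·7 = 31 | 2·8+3·5 = 31
gcd(4,1,1,2,3) = 1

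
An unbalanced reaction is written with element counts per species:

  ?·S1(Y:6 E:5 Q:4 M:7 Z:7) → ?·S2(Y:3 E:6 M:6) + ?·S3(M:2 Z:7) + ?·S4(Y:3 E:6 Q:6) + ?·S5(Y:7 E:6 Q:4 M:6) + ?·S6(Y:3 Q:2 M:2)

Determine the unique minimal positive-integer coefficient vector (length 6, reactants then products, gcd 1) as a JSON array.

Coefficients: [6, 1, 6, 1, 3, 3]

Y: 6·6 = 36 | 1·3+6·0+1·3+3·7+3·3 = 36
E: 6·5 = 30 | 1·6+6·0+1·6+3·6+3·0 = 30
Q: 6·4 = 24 | 1·0+6·0+1·6+3·4+3·2 = 24
M: 6·7 = 42 | 1·6+6·2+1·0+3·6+3·2 = 42
Z: 6·7 = 42 | 1·0+6·7+1·0+3·0+3·0 = 42
gcd(6,1,6,1,3,3) = 1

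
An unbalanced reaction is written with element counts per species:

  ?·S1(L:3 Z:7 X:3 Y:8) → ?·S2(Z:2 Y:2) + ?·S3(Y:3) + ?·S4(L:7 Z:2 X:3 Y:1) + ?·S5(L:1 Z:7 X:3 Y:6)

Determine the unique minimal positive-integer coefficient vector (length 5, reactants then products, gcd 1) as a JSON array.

Coefficients: [6, 5, 4, 2, 4]

L: 6·3 = 18 | 5·0+4·0+2·7+4·1 = 18
Z: 6·7 = 42 | 5·2+4·0+2·2+4·7 = 42
X: 6·3 = 18 | 5·0+4·0+2·3+4·3 = 18
Y: 6·8 = 48 | 5·2+4·3+2·1+4·6 = 48
gcd(6,5,4,2,4) = 1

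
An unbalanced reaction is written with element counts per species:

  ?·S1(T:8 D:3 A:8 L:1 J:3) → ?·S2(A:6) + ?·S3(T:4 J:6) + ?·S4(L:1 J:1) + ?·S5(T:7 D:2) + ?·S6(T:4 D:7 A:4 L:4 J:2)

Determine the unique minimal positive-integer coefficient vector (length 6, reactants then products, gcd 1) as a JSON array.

Coefficients: [5, 6, 2, 1, 4, 1]

T: 5·8 = 40 | 6·0+2·4+1·0+4·7+1·4 = 40
D: 5·3 = 15 | 6·0+2·0+1·0+4·2+1·7 = 15
A: 5·8 = 40 | 6·6+2·0+1·0+4·0+1·4 = 40
L: 5·1 = 5 | 6·0+2·0+1·1+4·0+1·4 = 5
J: 5·3 = 15 | 6·0+2·6+1·1+4·0+1·2 = 15
gcd(5,6,2,1,4,1) = 1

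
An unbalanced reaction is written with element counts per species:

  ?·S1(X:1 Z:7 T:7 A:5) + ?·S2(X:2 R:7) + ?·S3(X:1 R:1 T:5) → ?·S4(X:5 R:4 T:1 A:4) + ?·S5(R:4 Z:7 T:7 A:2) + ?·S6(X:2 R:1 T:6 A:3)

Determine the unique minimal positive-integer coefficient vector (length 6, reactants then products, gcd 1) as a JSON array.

X: 6·1+5·2+3·1 = 19 | 3·5+6·0+2·2 = 19
R: 6·0+5·7+3·1 = 38 | 3·4+6·4+2·1 = 38
Z: 6·7+5·0+3·0 = 42 | 3·0+6·7+2·0 = 42
T: 6·7+5·0+3·5 = 57 | 3·1+6·7+2·6 = 57
A: 6·5+5·0+3·0 = 30 | 3·4+6·2+2·3 = 30
gcd(6,5,3,3,6,2) = 1

Coefficients: [6, 5, 3, 3, 6, 2]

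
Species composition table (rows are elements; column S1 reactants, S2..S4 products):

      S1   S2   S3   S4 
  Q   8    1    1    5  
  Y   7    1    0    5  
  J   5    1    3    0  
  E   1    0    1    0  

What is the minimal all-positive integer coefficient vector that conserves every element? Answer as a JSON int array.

Coefficients: [1, 2, 1, 1]

Q: 1·8 = 8 | 2·1+1·1+1·5 = 8
Y: 1·7 = 7 | 2·1+1·0+1·5 = 7
J: 1·5 = 5 | 2·1+1·3+1·0 = 5
E: 1·1 = 1 | 2·0+1·1+1·0 = 1
gcd(1,2,1,1) = 1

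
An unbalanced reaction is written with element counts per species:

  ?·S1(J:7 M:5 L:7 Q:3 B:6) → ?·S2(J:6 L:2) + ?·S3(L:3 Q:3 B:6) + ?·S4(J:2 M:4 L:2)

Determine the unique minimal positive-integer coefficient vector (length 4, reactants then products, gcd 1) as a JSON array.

Coefficients: [4, 3, 4, 5]

J: 4·7 = 28 | 3·6+4·0+5·2 = 28
M: 4·5 = 20 | 3·0+4·0+5·4 = 20
L: 4·7 = 28 | 3·2+4·3+5·2 = 28
Q: 4·3 = 12 | 3·0+4·3+5·0 = 12
B: 4·6 = 24 | 3·0+4·6+5·0 = 24
gcd(4,3,4,5) = 1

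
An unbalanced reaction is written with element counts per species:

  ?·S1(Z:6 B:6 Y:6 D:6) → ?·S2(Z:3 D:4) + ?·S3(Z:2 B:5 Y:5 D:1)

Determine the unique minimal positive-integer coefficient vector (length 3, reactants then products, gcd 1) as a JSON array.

Z: 5·6 = 30 | 6·3+6·2 = 30
B: 5·6 = 30 | 6·0+6·5 = 30
Y: 5·6 = 30 | 6·0+6·5 = 30
D: 5·6 = 30 | 6·4+6·1 = 30
gcd(5,6,6) = 1

Coefficients: [5, 6, 6]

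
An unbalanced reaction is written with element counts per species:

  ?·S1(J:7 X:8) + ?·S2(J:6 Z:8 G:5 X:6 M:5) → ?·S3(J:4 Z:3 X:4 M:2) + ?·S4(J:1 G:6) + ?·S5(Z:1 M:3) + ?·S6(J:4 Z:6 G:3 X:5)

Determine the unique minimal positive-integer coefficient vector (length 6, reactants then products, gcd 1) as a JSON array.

Coefficients: [1, 6, 6, 3, 6, 4]

J: 1·7+6·6 = 43 | 6·4+3·1+6·0+4·4 = 43
Z: 1·0+6·8 = 48 | 6·3+3·0+6·1+4·6 = 48
G: 1·0+6·5 = 30 | 6·0+3·6+6·0+4·3 = 30
X: 1·8+6·6 = 44 | 6·4+3·0+6·0+4·5 = 44
M: 1·0+6·5 = 30 | 6·2+3·0+6·3+4·0 = 30
gcd(1,6,6,3,6,4) = 1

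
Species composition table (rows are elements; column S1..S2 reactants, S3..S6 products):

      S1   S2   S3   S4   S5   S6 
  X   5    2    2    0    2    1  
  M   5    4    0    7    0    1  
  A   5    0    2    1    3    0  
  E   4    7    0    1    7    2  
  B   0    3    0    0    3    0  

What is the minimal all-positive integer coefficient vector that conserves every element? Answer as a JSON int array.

X: 3·5+1·2 = 17 | 5·2+2·0+1·2+5·1 = 17
M: 3·5+1·4 = 19 | 5·0+2·7+1·0+5·1 = 19
A: 3·5+1·0 = 15 | 5·2+2·1+1·3+5·0 = 15
E: 3·4+1·7 = 19 | 5·0+2·1+1·7+5·2 = 19
B: 3·0+1·3 = 3 | 5·0+2·0+1·3+5·0 = 3
gcd(3,1,5,2,1,5) = 1

Coefficients: [3, 1, 5, 2, 1, 5]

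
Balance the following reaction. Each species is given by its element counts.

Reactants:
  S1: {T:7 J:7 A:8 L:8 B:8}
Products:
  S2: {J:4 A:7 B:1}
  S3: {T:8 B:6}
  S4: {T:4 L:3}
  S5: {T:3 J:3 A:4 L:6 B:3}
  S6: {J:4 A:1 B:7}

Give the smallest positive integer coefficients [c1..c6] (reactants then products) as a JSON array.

T: 6·7 = 42 | 3·0+1·8+4·4+6·3+3·0 = 42
J: 6·7 = 42 | 3·4+1·0+4·0+6·3+3·4 = 42
A: 6·8 = 48 | 3·7+1·0+4·0+6·4+3·1 = 48
L: 6·8 = 48 | 3·0+1·0+4·3+6·6+3·0 = 48
B: 6·8 = 48 | 3·1+1·6+4·0+6·3+3·7 = 48
gcd(6,3,1,4,6,3) = 1

Coefficients: [6, 3, 1, 4, 6, 3]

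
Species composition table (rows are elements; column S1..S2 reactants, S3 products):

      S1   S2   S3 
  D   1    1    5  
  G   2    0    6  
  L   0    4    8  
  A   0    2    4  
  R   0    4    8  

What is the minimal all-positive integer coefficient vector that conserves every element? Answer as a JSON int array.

Coefficients: [3, 2, 1]

D: 3·1+2·1 = 5 | 1·5 = 5
G: 3·2+2·0 = 6 | 1·6 = 6
L: 3·0+2·4 = 8 | 1·8 = 8
A: 3·0+2·2 = 4 | 1·4 = 4
R: 3·0+2·4 = 8 | 1·8 = 8
gcd(3,2,1) = 1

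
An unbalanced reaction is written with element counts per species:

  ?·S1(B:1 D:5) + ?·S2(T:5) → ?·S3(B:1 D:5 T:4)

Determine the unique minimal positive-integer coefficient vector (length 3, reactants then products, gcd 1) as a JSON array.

B: 5·1+4·0 = 5 | 5·1 = 5
D: 5·5+4·0 = 25 | 5·5 = 25
T: 5·0+4·5 = 20 | 5·4 = 20
gcd(5,4,5) = 1

Coefficients: [5, 4, 5]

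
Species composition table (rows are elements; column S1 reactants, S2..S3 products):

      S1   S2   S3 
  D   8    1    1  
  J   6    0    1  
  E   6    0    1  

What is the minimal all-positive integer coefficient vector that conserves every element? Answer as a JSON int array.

Coefficients: [1, 2, 6]

D: 1·8 = 8 | 2·1+6·1 = 8
J: 1·6 = 6 | 2·0+6·1 = 6
E: 1·6 = 6 | 2·0+6·1 = 6
gcd(1,2,6) = 1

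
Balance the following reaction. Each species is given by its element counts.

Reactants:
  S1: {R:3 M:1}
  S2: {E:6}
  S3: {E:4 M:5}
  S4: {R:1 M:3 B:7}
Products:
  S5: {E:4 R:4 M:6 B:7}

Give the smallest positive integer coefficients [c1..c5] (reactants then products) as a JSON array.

Coefficients: [5, 2, 2, 5, 5]

E: 5·0+2·6+2·4+5·0 = 20 | 5·4 = 20
R: 5·3+2·0+2·0+5·1 = 20 | 5·4 = 20
M: 5·1+2·0+2·5+5·3 = 30 | 5·6 = 30
B: 5·0+2·0+2·0+5·7 = 35 | 5·7 = 35
gcd(5,2,2,5,5) = 1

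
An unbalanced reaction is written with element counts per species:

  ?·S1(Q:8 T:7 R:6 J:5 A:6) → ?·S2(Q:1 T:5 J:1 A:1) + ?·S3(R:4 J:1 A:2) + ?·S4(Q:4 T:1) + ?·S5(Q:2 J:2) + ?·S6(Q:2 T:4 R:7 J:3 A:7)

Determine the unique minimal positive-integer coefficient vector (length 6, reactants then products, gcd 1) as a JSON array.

Coefficients: [3, 2, 1, 3, 3, 2]

Q: 3·8 = 24 | 2·1+1·0+3·4+3·2+2·2 = 24
T: 3·7 = 21 | 2·5+1·0+3·1+3·0+2·4 = 21
R: 3·6 = 18 | 2·0+1·4+3·0+3·0+2·7 = 18
J: 3·5 = 15 | 2·1+1·1+3·0+3·2+2·3 = 15
A: 3·6 = 18 | 2·1+1·2+3·0+3·0+2·7 = 18
gcd(3,2,1,3,3,2) = 1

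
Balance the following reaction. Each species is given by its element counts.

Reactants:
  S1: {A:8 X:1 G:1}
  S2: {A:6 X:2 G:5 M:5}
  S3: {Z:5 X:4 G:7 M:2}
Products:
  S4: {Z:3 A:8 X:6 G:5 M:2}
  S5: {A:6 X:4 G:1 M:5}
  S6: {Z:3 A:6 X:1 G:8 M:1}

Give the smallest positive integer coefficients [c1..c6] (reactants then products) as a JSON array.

Z: 4·0+3·0+3·5 = 15 | 1·3+3·0+4·3 = 15
A: 4·8+3·6+3·0 = 50 | 1·8+3·6+4·6 = 50
X: 4·1+3·2+3·4 = 22 | 1·6+3·4+4·1 = 22
G: 4·1+3·5+3·7 = 40 | 1·5+3·1+4·8 = 40
M: 4·0+3·5+3·2 = 21 | 1·2+3·5+4·1 = 21
gcd(4,3,3,1,3,4) = 1

Coefficients: [4, 3, 3, 1, 3, 4]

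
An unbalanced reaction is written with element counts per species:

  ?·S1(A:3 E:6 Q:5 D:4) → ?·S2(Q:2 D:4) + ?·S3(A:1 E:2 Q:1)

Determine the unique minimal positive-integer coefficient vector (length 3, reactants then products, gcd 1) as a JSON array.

Coefficients: [1, 1, 3]

A: 1·3 = 3 | 1·0+3·1 = 3
E: 1·6 = 6 | 1·0+3·2 = 6
Q: 1·5 = 5 | 1·2+3·1 = 5
D: 1·4 = 4 | 1·4+3·0 = 4
gcd(1,1,3) = 1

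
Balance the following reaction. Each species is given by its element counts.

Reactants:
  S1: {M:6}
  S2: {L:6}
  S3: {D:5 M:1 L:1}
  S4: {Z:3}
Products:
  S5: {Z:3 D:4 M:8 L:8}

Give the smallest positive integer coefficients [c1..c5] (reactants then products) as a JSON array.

Coefficients: [6, 6, 4, 5, 5]

Z: 6·0+6·0+4·0+5·3 = 15 | 5·3 = 15
D: 6·0+6·0+4·5+5·0 = 20 | 5·4 = 20
M: 6·6+6·0+4·1+5·0 = 40 | 5·8 = 40
L: 6·0+6·6+4·1+5·0 = 40 | 5·8 = 40
gcd(6,6,4,5,5) = 1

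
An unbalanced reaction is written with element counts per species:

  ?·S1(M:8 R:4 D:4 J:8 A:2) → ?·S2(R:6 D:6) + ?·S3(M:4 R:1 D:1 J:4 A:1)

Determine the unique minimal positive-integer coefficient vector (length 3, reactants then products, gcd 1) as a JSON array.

M: 3·8 = 24 | 1·0+6·4 = 24
R: 3·4 = 12 | 1·6+6·1 = 12
D: 3·4 = 12 | 1·6+6·1 = 12
J: 3·8 = 24 | 1·0+6·4 = 24
A: 3·2 = 6 | 1·0+6·1 = 6
gcd(3,1,6) = 1

Coefficients: [3, 1, 6]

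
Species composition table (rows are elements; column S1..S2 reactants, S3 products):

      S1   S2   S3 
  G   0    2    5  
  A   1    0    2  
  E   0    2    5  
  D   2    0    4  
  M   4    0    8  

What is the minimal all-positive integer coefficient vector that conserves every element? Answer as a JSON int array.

G: 4·0+5·2 = 10 | 2·5 = 10
A: 4·1+5·0 = 4 | 2·2 = 4
E: 4·0+5·2 = 10 | 2·5 = 10
D: 4·2+5·0 = 8 | 2·4 = 8
M: 4·4+5·0 = 16 | 2·8 = 16
gcd(4,5,2) = 1

Coefficients: [4, 5, 2]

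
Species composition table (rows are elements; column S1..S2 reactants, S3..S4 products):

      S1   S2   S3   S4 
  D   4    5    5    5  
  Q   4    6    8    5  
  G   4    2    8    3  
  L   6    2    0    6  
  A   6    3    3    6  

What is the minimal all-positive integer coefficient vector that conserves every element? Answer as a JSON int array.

D: 5·4+3·5 = 35 | 1·5+6·5 = 35
Q: 5·4+3·6 = 38 | 1·8+6·5 = 38
G: 5·4+3·2 = 26 | 1·8+6·3 = 26
L: 5·6+3·2 = 36 | 1·0+6·6 = 36
A: 5·6+3·3 = 39 | 1·3+6·6 = 39
gcd(5,3,1,6) = 1

Coefficients: [5, 3, 1, 6]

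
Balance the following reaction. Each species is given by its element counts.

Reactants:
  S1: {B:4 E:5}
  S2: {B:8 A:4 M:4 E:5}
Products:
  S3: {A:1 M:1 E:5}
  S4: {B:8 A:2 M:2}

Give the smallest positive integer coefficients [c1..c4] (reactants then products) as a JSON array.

B: 2·4+4·8 = 40 | 6·0+5·8 = 40
A: 2·0+4·4 = 16 | 6·1+5·2 = 16
M: 2·0+4·4 = 16 | 6·1+5·2 = 16
E: 2·5+4·5 = 30 | 6·5+5·0 = 30
gcd(2,4,6,5) = 1

Coefficients: [2, 4, 6, 5]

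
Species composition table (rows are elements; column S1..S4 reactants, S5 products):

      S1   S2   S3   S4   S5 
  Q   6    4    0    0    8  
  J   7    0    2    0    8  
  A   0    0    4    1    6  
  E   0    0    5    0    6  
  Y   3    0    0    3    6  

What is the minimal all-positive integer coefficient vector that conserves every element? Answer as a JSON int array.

Q: 4·6+4·4+6·0+6·0 = 40 | 5·8 = 40
J: 4·7+4·0+6·2+6·0 = 40 | 5·8 = 40
A: 4·0+4·0+6·4+6·1 = 30 | 5·6 = 30
E: 4·0+4·0+6·5+6·0 = 30 | 5·6 = 30
Y: 4·3+4·0+6·0+6·3 = 30 | 5·6 = 30
gcd(4,4,6,6,5) = 1

Coefficients: [4, 4, 6, 6, 5]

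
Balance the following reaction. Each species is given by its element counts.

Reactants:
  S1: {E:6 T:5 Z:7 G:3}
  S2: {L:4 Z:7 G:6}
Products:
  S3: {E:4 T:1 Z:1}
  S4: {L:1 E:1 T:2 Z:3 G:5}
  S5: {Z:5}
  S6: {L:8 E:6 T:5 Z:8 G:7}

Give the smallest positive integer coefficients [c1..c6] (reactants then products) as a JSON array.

Coefficients: [3, 3, 2, 4, 4, 1]

L: 3·0+3·4 = 12 | 2·0+4·1+4·0+1·8 = 12
E: 3·6+3·0 = 18 | 2·4+4·1+4·0+1·6 = 18
T: 3·5+3·0 = 15 | 2·1+4·2+4·0+1·5 = 15
Z: 3·7+3·7 = 42 | 2·1+4·3+4·5+1·8 = 42
G: 3·3+3·6 = 27 | 2·0+4·5+4·0+1·7 = 27
gcd(3,3,2,4,4,1) = 1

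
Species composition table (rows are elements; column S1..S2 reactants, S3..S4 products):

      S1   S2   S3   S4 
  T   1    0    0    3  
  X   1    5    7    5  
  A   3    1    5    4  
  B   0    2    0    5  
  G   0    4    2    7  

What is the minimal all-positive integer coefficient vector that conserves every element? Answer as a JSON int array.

Coefficients: [6, 5, 3, 2]

T: 6·1+5·0 = 6 | 3·0+2·3 = 6
X: 6·1+5·5 = 31 | 3·7+2·5 = 31
A: 6·3+5·1 = 23 | 3·5+2·4 = 23
B: 6·0+5·2 = 10 | 3·0+2·5 = 10
G: 6·0+5·4 = 20 | 3·2+2·7 = 20
gcd(6,5,3,2) = 1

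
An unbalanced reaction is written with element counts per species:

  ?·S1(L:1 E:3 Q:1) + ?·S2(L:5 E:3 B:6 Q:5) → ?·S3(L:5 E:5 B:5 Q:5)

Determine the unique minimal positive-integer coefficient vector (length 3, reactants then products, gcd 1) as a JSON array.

L: 5·1+5·5 = 30 | 6·5 = 30
E: 5·3+5·3 = 30 | 6·5 = 30
B: 5·0+5·6 = 30 | 6·5 = 30
Q: 5·1+5·5 = 30 | 6·5 = 30
gcd(5,5,6) = 1

Coefficients: [5, 5, 6]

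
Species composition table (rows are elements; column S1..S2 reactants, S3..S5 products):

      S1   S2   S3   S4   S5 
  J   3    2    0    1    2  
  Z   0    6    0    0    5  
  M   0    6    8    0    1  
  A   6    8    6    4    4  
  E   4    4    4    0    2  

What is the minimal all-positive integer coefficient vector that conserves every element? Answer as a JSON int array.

Coefficients: [1, 5, 3, 1, 6]

J: 1·3+5·2 = 13 | 3·0+1·1+6·2 = 13
Z: 1·0+5·6 = 30 | 3·0+1·0+6·5 = 30
M: 1·0+5·6 = 30 | 3·8+1·0+6·1 = 30
A: 1·6+5·8 = 46 | 3·6+1·4+6·4 = 46
E: 1·4+5·4 = 24 | 3·4+1·0+6·2 = 24
gcd(1,5,3,1,6) = 1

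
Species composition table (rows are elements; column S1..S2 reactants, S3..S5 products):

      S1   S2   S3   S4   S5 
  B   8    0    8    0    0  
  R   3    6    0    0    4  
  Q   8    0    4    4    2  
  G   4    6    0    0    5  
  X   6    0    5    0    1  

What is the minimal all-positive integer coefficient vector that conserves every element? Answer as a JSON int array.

B: 6·8+1·0 = 48 | 6·8+3·0+6·0 = 48
R: 6·3+1·6 = 24 | 6·0+3·0+6·4 = 24
Q: 6·8+1·0 = 48 | 6·4+3·4+6·2 = 48
G: 6·4+1·6 = 30 | 6·0+3·0+6·5 = 30
X: 6·6+1·0 = 36 | 6·5+3·0+6·1 = 36
gcd(6,1,6,3,6) = 1

Coefficients: [6, 1, 6, 3, 6]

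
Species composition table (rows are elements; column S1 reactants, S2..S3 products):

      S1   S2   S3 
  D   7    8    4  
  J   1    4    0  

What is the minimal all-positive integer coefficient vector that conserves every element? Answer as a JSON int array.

Coefficients: [4, 1, 5]

D: 4·7 = 28 | 1·8+5·4 = 28
J: 4·1 = 4 | 1·4+5·0 = 4
gcd(4,1,5) = 1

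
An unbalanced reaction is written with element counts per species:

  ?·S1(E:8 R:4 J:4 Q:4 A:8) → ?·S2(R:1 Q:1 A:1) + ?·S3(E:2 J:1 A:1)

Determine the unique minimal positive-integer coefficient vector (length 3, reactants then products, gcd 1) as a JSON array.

E: 1·8 = 8 | 4·0+4·2 = 8
R: 1·4 = 4 | 4·1+4·0 = 4
J: 1·4 = 4 | 4·0+4·1 = 4
Q: 1·4 = 4 | 4·1+4·0 = 4
A: 1·8 = 8 | 4·1+4·1 = 8
gcd(1,4,4) = 1

Coefficients: [1, 4, 4]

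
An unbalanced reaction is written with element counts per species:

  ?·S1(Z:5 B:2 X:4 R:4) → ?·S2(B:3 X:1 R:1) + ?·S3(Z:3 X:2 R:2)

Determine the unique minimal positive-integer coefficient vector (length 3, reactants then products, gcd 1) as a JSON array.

Coefficients: [3, 2, 5]

Z: 3·5 = 15 | 2·0+5·3 = 15
B: 3·2 = 6 | 2·3+5·0 = 6
X: 3·4 = 12 | 2·1+5·2 = 12
R: 3·4 = 12 | 2·1+5·2 = 12
gcd(3,2,5) = 1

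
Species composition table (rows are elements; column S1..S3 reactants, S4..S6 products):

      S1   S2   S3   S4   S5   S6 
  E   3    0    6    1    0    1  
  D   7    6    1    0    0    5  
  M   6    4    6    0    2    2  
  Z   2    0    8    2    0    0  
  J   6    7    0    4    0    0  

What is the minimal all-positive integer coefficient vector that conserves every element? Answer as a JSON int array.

Coefficients: [1, 2, 1, 5, 6, 4]

E: 1·3+2·0+1·6 = 9 | 5·1+6·0+4·1 = 9
D: 1·7+2·6+1·1 = 20 | 5·0+6·0+4·5 = 20
M: 1·6+2·4+1·6 = 20 | 5·0+6·2+4·2 = 20
Z: 1·2+2·0+1·8 = 10 | 5·2+6·0+4·0 = 10
J: 1·6+2·7+1·0 = 20 | 5·4+6·0+4·0 = 20
gcd(1,2,1,5,6,4) = 1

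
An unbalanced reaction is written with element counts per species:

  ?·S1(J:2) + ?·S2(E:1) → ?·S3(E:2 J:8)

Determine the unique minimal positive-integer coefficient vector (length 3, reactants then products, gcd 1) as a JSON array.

Coefficients: [4, 2, 1]

E: 4·0+2·1 = 2 | 1·2 = 2
J: 4·2+2·0 = 8 | 1·8 = 8
gcd(4,2,1) = 1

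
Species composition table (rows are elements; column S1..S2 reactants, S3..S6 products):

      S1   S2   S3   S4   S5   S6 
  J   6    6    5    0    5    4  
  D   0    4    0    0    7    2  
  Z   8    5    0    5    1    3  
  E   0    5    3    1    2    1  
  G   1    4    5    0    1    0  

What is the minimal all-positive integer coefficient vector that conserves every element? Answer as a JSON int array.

J: 2·6+5·6 = 42 | 4·5+6·0+2·5+3·4 = 42
D: 2·0+5·4 = 20 | 4·0+6·0+2·7+3·2 = 20
Z: 2·8+5·5 = 41 | 4·0+6·5+2·1+3·3 = 41
E: 2·0+5·5 = 25 | 4·3+6·1+2·2+3·1 = 25
G: 2·1+5·4 = 22 | 4·5+6·0+2·1+3·0 = 22
gcd(2,5,4,6,2,3) = 1

Coefficients: [2, 5, 4, 6, 2, 3]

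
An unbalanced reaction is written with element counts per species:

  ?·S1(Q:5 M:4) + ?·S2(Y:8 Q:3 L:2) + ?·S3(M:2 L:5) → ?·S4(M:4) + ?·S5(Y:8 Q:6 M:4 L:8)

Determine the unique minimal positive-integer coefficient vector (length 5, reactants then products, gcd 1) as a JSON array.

Coefficients: [3, 5, 6, 1, 5]

Y: 3·0+5·8+6·0 = 40 | 1·0+5·8 = 40
Q: 3·5+5·3+6·0 = 30 | 1·0+5·6 = 30
M: 3·4+5·0+6·2 = 24 | 1·4+5·4 = 24
L: 3·0+5·2+6·5 = 40 | 1·0+5·8 = 40
gcd(3,5,6,1,5) = 1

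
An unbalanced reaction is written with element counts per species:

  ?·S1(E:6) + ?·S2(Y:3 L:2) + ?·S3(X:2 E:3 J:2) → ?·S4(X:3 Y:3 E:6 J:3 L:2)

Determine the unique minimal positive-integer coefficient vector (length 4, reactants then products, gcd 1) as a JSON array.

X: 1·0+4·0+6·2 = 12 | 4·3 = 12
Y: 1·0+4·3+6·0 = 12 | 4·3 = 12
E: 1·6+4·0+6·3 = 24 | 4·6 = 24
J: 1·0+4·0+6·2 = 12 | 4·3 = 12
L: 1·0+4·2+6·0 = 8 | 4·2 = 8
gcd(1,4,6,4) = 1

Coefficients: [1, 4, 6, 4]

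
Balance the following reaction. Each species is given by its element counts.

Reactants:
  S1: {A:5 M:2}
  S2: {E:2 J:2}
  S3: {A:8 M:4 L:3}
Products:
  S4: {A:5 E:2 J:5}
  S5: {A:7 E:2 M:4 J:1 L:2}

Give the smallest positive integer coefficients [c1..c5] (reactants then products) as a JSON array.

Coefficients: [2, 4, 2, 1, 3]

A: 2·5+4·0+2·8 = 26 | 1·5+3·7 = 26
E: 2·0+4·2+2·0 = 8 | 1·2+3·2 = 8
M: 2·2+4·0+2·4 = 12 | 1·0+3·4 = 12
J: 2·0+4·2+2·0 = 8 | 1·5+3·1 = 8
L: 2·0+4·0+2·3 = 6 | 1·0+3·2 = 6
gcd(2,4,2,1,3) = 1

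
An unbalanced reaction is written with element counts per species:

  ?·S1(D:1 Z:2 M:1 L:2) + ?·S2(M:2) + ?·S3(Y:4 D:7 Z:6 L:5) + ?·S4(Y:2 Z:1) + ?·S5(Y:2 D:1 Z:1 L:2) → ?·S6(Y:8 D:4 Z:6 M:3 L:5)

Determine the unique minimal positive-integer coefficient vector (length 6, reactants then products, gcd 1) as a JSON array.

Coefficients: [1, 4, 1, 6, 4, 3]

Y: 1·0+4·0+1·4+6·2+4·2 = 24 | 3·8 = 24
D: 1·1+4·0+1·7+6·0+4·1 = 12 | 3·4 = 12
Z: 1·2+4·0+1·6+6·1+4·1 = 18 | 3·6 = 18
M: 1·1+4·2+1·0+6·0+4·0 = 9 | 3·3 = 9
L: 1·2+4·0+1·5+6·0+4·2 = 15 | 3·5 = 15
gcd(1,4,1,6,4,3) = 1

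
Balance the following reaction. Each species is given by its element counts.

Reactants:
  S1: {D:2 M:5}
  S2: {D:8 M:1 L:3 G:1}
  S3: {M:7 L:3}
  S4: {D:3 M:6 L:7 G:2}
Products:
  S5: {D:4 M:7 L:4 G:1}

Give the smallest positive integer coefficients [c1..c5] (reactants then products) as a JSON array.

Coefficients: [3, 1, 1, 2, 5]

D: 3·2+1·8+1·0+2·3 = 20 | 5·4 = 20
M: 3·5+1·1+1·7+2·6 = 35 | 5·7 = 35
L: 3·0+1·3+1·3+2·7 = 20 | 5·4 = 20
G: 3·0+1·1+1·0+2·2 = 5 | 5·1 = 5
gcd(3,1,1,2,5) = 1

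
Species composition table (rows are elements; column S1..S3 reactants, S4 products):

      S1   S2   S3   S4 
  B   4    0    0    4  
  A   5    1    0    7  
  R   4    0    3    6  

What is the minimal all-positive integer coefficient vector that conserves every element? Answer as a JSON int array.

Coefficients: [3, 6, 2, 3]

B: 3·4+6·0+2·0 = 12 | 3·4 = 12
A: 3·5+6·1+2·0 = 21 | 3·7 = 21
R: 3·4+6·0+2·3 = 18 | 3·6 = 18
gcd(3,6,2,3) = 1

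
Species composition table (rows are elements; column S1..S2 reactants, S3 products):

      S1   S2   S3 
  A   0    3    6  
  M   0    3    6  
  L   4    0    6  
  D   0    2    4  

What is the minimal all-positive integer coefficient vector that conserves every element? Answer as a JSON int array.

Coefficients: [3, 4, 2]

A: 3·0+4·3 = 12 | 2·6 = 12
M: 3·0+4·3 = 12 | 2·6 = 12
L: 3·4+4·0 = 12 | 2·6 = 12
D: 3·0+4·2 = 8 | 2·4 = 8
gcd(3,4,2) = 1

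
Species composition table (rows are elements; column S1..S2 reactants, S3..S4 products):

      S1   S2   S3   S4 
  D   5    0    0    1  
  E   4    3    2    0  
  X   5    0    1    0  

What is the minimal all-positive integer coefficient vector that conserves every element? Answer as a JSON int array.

D: 1·5+2·0 = 5 | 5·0+5·1 = 5
E: 1·4+2·3 = 10 | 5·2+5·0 = 10
X: 1·5+2·0 = 5 | 5·1+5·0 = 5
gcd(1,2,5,5) = 1

Coefficients: [1, 2, 5, 5]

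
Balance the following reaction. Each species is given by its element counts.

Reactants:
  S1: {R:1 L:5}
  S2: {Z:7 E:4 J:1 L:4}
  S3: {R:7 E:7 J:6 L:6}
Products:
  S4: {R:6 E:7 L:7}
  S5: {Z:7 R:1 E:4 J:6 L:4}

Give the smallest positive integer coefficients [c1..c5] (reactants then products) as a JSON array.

Z: 1·0+6·7+5·0 = 42 | 5·0+6·7 = 42
R: 1·1+6·0+5·7 = 36 | 5·6+6·1 = 36
E: 1·0+6·4+5·7 = 59 | 5·7+6·4 = 59
J: 1·0+6·1+5·6 = 36 | 5·0+6·6 = 36
L: 1·5+6·4+5·6 = 59 | 5·7+6·4 = 59
gcd(1,6,5,5,6) = 1

Coefficients: [1, 6, 5, 5, 6]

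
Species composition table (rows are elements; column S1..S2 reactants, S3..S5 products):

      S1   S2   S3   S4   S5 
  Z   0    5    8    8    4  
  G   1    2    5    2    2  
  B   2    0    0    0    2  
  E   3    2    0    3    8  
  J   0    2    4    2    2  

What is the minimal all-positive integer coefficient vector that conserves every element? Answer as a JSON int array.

Coefficients: [1, 4, 1, 1, 1]

Z: 1·0+4·5 = 20 | 1·8+1·8+1·4 = 20
G: 1·1+4·2 = 9 | 1·5+1·2+1·2 = 9
B: 1·2+4·0 = 2 | 1·0+1·0+1·2 = 2
E: 1·3+4·2 = 11 | 1·0+1·3+1·8 = 11
J: 1·0+4·2 = 8 | 1·4+1·2+1·2 = 8
gcd(1,4,1,1,1) = 1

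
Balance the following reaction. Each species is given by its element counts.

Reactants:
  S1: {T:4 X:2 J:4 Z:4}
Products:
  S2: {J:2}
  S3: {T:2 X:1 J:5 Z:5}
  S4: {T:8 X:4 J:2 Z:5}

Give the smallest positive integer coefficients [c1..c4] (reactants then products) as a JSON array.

Coefficients: [5, 3, 2, 2]

T: 5·4 = 20 | 3·0+2·2+2·8 = 20
X: 5·2 = 10 | 3·0+2·1+2·4 = 10
J: 5·4 = 20 | 3·2+2·5+2·2 = 20
Z: 5·4 = 20 | 3·0+2·5+2·5 = 20
gcd(5,3,2,2) = 1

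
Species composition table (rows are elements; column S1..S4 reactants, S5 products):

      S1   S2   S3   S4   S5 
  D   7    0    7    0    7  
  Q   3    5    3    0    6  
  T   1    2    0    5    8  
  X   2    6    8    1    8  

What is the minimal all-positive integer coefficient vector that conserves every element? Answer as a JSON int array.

D: 4·7+3·0+1·7+6·0 = 35 | 5·7 = 35
Q: 4·3+3·5+1·3+6·0 = 30 | 5·6 = 30
T: 4·1+3·2+1·0+6·5 = 40 | 5·8 = 40
X: 4·2+3·6+1·8+6·1 = 40 | 5·8 = 40
gcd(4,3,1,6,5) = 1

Coefficients: [4, 3, 1, 6, 5]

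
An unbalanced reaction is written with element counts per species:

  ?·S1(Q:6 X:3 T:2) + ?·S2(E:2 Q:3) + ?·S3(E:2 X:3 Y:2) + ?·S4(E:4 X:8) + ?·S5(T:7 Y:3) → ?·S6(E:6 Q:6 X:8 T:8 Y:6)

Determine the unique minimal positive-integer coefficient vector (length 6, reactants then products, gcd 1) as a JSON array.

E: 2·0+4·2+6·2+1·4+4·0 = 24 | 4·6 = 24
Q: 2·6+4·3+6·0+1·0+4·0 = 24 | 4·6 = 24
X: 2·3+4·0+6·3+1·8+4·0 = 32 | 4·8 = 32
T: 2·2+4·0+6·0+1·0+4·7 = 32 | 4·8 = 32
Y: 2·0+4·0+6·2+1·0+4·3 = 24 | 4·6 = 24
gcd(2,4,6,1,4,4) = 1

Coefficients: [2, 4, 6, 1, 4, 4]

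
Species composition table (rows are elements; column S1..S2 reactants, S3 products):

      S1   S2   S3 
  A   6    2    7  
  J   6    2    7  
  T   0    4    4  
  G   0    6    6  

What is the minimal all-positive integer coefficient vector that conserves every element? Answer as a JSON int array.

A: 5·6+6·2 = 42 | 6·7 = 42
J: 5·6+6·2 = 42 | 6·7 = 42
T: 5·0+6·4 = 24 | 6·4 = 24
G: 5·0+6·6 = 36 | 6·6 = 36
gcd(5,6,6) = 1

Coefficients: [5, 6, 6]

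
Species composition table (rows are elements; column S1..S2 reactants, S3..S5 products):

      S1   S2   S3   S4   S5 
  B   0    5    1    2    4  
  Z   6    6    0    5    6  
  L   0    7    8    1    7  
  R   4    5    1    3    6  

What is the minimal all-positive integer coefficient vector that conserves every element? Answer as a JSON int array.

Coefficients: [3, 5, 1, 6, 3]

B: 3·0+5·5 = 25 | 1·1+6·2+3·4 = 25
Z: 3·6+5·6 = 48 | 1·0+6·5+3·6 = 48
L: 3·0+5·7 = 35 | 1·8+6·1+3·7 = 35
R: 3·4+5·5 = 37 | 1·1+6·3+3·6 = 37
gcd(3,5,1,6,3) = 1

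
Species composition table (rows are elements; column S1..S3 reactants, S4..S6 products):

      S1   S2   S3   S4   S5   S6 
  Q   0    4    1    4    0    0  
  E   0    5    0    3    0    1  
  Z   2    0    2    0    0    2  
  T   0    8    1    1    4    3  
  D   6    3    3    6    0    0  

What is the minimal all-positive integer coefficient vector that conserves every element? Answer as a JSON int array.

Q: 1·0+4·4+4·1 = 20 | 5·4+4·0+5·0 = 20
E: 1·0+4·5+4·0 = 20 | 5·3+4·0+5·1 = 20
Z: 1·2+4·0+4·2 = 10 | 5·0+4·0+5·2 = 10
T: 1·0+4·8+4·1 = 36 | 5·1+4·4+5·3 = 36
D: 1·6+4·3+4·3 = 30 | 5·6+4·0+5·0 = 30
gcd(1,4,4,5,4,5) = 1

Coefficients: [1, 4, 4, 5, 4, 5]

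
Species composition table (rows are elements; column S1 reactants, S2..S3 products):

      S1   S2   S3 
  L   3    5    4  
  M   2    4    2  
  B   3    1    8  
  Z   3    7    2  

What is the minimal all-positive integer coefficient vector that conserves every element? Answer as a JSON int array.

Coefficients: [3, 1, 1]

L: 3·3 = 9 | 1·5+1·4 = 9
M: 3·2 = 6 | 1·4+1·2 = 6
B: 3·3 = 9 | 1·1+1·8 = 9
Z: 3·3 = 9 | 1·7+1·2 = 9
gcd(3,1,1) = 1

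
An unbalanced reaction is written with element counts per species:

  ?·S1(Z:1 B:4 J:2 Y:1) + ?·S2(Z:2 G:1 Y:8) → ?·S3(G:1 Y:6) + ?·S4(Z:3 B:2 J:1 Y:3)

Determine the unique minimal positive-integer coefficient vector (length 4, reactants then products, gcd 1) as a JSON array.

Coefficients: [2, 5, 5, 4]

Z: 2·1+5·2 = 12 | 5·0+4·3 = 12
B: 2·4+5·0 = 8 | 5·0+4·2 = 8
J: 2·2+5·0 = 4 | 5·0+4·1 = 4
G: 2·0+5·1 = 5 | 5·1+4·0 = 5
Y: 2·1+5·8 = 42 | 5·6+4·3 = 42
gcd(2,5,5,4) = 1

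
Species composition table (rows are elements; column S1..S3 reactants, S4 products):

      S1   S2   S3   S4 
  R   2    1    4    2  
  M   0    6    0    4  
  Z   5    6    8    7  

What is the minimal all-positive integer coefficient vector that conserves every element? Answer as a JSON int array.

R: 2·2+4·1+1·4 = 12 | 6·2 = 12
M: 2·0+4·6+1·0 = 24 | 6·4 = 24
Z: 2·5+4·6+1·8 = 42 | 6·7 = 42
gcd(2,4,1,6) = 1

Coefficients: [2, 4, 1, 6]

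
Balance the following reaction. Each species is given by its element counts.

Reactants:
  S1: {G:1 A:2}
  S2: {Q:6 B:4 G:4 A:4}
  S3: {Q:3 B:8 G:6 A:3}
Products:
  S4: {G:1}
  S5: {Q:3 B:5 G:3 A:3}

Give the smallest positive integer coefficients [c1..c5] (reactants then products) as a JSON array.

Coefficients: [1, 1, 2, 5, 4]

Q: 1·0+1·6+2·3 = 12 | 5·0+4·3 = 12
B: 1·0+1·4+2·8 = 20 | 5·0+4·5 = 20
G: 1·1+1·4+2·6 = 17 | 5·1+4·3 = 17
A: 1·2+1·4+2·3 = 12 | 5·0+4·3 = 12
gcd(1,1,2,5,4) = 1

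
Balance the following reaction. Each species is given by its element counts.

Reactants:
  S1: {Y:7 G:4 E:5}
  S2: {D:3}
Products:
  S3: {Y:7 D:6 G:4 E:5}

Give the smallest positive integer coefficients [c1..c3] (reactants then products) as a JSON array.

Y: 1·7+2·0 = 7 | 1·7 = 7
D: 1·0+2·3 = 6 | 1·6 = 6
G: 1·4+2·0 = 4 | 1·4 = 4
E: 1·5+2·0 = 5 | 1·5 = 5
gcd(1,2,1) = 1

Coefficients: [1, 2, 1]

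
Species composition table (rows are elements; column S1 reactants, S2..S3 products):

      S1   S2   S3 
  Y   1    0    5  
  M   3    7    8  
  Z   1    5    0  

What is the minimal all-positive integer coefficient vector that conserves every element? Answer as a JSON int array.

Y: 5·1 = 5 | 1·0+1·5 = 5
M: 5·3 = 15 | 1·7+1·8 = 15
Z: 5·1 = 5 | 1·5+1·0 = 5
gcd(5,1,1) = 1

Coefficients: [5, 1, 1]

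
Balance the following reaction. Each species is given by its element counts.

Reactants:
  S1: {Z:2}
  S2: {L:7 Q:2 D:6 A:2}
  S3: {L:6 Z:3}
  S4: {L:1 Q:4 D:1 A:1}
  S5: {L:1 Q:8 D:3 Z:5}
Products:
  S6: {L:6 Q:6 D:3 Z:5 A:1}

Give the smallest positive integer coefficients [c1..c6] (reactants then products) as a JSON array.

L: 3·0+1·7+3·6+3·1+2·1 = 30 | 5·6 = 30
Q: 3·0+1·2+3·0+3·4+2·8 = 30 | 5·6 = 30
D: 3·0+1·6+3·0+3·1+2·3 = 15 | 5·3 = 15
Z: 3·2+1·0+3·3+3·0+2·5 = 25 | 5·5 = 25
A: 3·0+1·2+3·0+3·1+2·0 = 5 | 5·1 = 5
gcd(3,1,3,3,2,5) = 1

Coefficients: [3, 1, 3, 3, 2, 5]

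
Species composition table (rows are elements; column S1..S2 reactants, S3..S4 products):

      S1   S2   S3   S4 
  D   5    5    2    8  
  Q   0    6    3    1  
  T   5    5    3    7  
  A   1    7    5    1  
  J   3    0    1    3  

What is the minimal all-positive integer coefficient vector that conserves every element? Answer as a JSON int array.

Coefficients: [4, 2, 3, 3]

D: 4·5+2·5 = 30 | 3·2+3·8 = 30
Q: 4·0+2·6 = 12 | 3·3+3·1 = 12
T: 4·5+2·5 = 30 | 3·3+3·7 = 30
A: 4·1+2·7 = 18 | 3·5+3·1 = 18
J: 4·3+2·0 = 12 | 3·1+3·3 = 12
gcd(4,2,3,3) = 1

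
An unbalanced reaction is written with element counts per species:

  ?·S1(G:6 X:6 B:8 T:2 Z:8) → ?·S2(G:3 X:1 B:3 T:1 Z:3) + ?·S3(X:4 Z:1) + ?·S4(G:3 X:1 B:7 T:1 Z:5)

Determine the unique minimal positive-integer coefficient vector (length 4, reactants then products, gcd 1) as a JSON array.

G: 2·6 = 12 | 3·3+2·0+1·3 = 12
X: 2·6 = 12 | 3·1+2·4+1·1 = 12
B: 2·8 = 16 | 3·3+2·0+1·7 = 16
T: 2·2 = 4 | 3·1+2·0+1·1 = 4
Z: 2·8 = 16 | 3·3+2·1+1·5 = 16
gcd(2,3,2,1) = 1

Coefficients: [2, 3, 2, 1]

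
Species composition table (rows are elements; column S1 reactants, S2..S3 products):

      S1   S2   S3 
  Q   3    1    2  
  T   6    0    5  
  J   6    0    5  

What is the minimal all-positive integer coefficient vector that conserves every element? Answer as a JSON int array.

Coefficients: [5, 3, 6]

Q: 5·3 = 15 | 3·1+6·2 = 15
T: 5·6 = 30 | 3·0+6·5 = 30
J: 5·6 = 30 | 3·0+6·5 = 30
gcd(5,3,6) = 1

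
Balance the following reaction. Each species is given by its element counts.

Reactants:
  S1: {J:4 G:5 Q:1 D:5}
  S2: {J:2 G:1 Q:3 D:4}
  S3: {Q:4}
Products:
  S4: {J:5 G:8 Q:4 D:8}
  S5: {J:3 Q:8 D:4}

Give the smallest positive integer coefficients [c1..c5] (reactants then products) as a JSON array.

Coefficients: [4, 4, 5, 3, 3]

J: 4·4+4·2+5·0 = 24 | 3·5+3·3 = 24
G: 4·5+4·1+5·0 = 24 | 3·8+3·0 = 24
Q: 4·1+4·3+5·4 = 36 | 3·4+3·8 = 36
D: 4·5+4·4+5·0 = 36 | 3·8+3·4 = 36
gcd(4,4,5,3,3) = 1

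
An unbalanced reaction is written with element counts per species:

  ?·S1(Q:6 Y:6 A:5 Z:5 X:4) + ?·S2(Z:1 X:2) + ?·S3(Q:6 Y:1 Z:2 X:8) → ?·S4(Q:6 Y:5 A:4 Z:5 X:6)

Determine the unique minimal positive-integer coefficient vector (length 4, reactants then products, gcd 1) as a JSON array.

Q: 4·6+3·0+1·6 = 30 | 5·6 = 30
Y: 4·6+3·0+1·1 = 25 | 5·5 = 25
A: 4·5+3·0+1·0 = 20 | 5·4 = 20
Z: 4·5+3·1+1·2 = 25 | 5·5 = 25
X: 4·4+3·2+1·8 = 30 | 5·6 = 30
gcd(4,3,1,5) = 1

Coefficients: [4, 3, 1, 5]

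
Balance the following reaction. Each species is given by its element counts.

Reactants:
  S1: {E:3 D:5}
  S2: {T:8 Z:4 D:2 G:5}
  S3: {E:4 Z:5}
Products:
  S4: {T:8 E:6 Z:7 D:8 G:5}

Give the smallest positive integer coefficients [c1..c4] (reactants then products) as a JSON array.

Coefficients: [6, 5, 3, 5]

T: 6·0+5·8+3·0 = 40 | 5·8 = 40
E: 6·3+5·0+3·4 = 30 | 5·6 = 30
Z: 6·0+5·4+3·5 = 35 | 5·7 = 35
D: 6·5+5·2+3·0 = 40 | 5·8 = 40
G: 6·0+5·5+3·0 = 25 | 5·5 = 25
gcd(6,5,3,5) = 1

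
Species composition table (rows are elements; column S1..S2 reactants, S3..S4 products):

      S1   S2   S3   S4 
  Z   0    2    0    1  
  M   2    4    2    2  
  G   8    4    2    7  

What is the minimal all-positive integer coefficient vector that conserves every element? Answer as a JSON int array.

Z: 5·0+3·2 = 6 | 5·0+6·1 = 6
M: 5·2+3·4 = 22 | 5·2+6·2 = 22
G: 5·8+3·4 = 52 | 5·2+6·7 = 52
gcd(5,3,5,6) = 1

Coefficients: [5, 3, 5, 6]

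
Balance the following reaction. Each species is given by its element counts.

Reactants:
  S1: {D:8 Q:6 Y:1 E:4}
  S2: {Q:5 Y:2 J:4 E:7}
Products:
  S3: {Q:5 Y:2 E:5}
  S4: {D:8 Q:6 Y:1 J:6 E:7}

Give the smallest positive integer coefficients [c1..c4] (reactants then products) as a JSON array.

D: 2·8+3·0 = 16 | 3·0+2·8 = 16
Q: 2·6+3·5 = 27 | 3·5+2·6 = 27
Y: 2·1+3·2 = 8 | 3·2+2·1 = 8
J: 2·0+3·4 = 12 | 3·0+2·6 = 12
E: 2·4+3·7 = 29 | 3·5+2·7 = 29
gcd(2,3,3,2) = 1

Coefficients: [2, 3, 3, 2]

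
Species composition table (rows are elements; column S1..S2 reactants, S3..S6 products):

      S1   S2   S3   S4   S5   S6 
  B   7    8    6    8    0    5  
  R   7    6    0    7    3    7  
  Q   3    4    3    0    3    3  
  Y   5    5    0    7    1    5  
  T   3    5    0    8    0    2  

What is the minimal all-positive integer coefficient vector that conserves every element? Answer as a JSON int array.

B: 6·7+6·8 = 90 | 5·6+5·8+5·0+4·5 = 90
R: 6·7+6·6 = 78 | 5·0+5·7+5·3+4·7 = 78
Q: 6·3+6·4 = 42 | 5·3+5·0+5·3+4·3 = 42
Y: 6·5+6·5 = 60 | 5·0+5·7+5·1+4·5 = 60
T: 6·3+6·5 = 48 | 5·0+5·8+5·0+4·2 = 48
gcd(6,6,5,5,5,4) = 1

Coefficients: [6, 6, 5, 5, 5, 4]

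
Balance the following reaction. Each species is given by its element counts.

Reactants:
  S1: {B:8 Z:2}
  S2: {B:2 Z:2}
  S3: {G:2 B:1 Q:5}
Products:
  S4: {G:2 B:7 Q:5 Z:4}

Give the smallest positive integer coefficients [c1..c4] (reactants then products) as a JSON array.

G: 1·0+5·0+3·2 = 6 | 3·2 = 6
B: 1·8+5·2+3·1 = 21 | 3·7 = 21
Q: 1·0+5·0+3·5 = 15 | 3·5 = 15
Z: 1·2+5·2+3·0 = 12 | 3·4 = 12
gcd(1,5,3,3) = 1

Coefficients: [1, 5, 3, 3]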